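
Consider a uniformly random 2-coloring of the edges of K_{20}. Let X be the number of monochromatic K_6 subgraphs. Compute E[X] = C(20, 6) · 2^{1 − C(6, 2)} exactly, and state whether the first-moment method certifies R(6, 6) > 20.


E[X] = C(20, 6) · 2^{1 − 15} = 38760 · 2^{−14} = 38760/16384.
As a reduced fraction: E[X] = 4845/2048 ≈ 2.3657227.
Is E[X] < 1? NO.
Since E[X] ≥ 1, the first-moment bound is inconclusive at n = 20; it does NOT by itself certify R(6, 6) > 20.

E[X] = 4845/2048 ≈ 2.3657227; E[X] ≥ 1; first-moment method inconclusive here.


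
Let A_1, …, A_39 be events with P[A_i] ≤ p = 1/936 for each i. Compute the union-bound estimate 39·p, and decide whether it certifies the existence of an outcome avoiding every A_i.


Union bound: P[∪_{i=1}^{39} A_i] ≤ Σ_i P[A_i] ≤ 39·p = 39·(1/936) = 1/24.
Numerically: 1/24 ≈ 0.04167.
Is 1/24 < 1? YES.
Since P[∪ A_i] ≤ 1/24 < 1, the complement has P[∩ A_i^c] ≥ 1 − 1/24 = 23/24 > 0, so some outcome avoids every A_i.

39·p = 1/24 ≈ 0.04167; existence CERTIFIED by the union bound.


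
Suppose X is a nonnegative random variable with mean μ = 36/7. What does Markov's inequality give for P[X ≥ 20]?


μ = E[X] = 36/7, a = 20.
Markov: P[X ≥ 20] ≤ μ/a = (36/7)/20 = 9/35.
Numerically: ≈ 0.2571.
(Since a = 20 > μ = 5.1429, the bound 9/35 is < 1 and informative.)

P[X ≥ 20] ≤ 9/35 ≈ 0.2571.


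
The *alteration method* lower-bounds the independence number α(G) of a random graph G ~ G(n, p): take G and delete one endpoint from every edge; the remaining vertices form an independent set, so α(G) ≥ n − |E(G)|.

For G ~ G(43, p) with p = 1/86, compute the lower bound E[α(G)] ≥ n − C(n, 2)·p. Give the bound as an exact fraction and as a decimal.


E[|E(G)|] = C(43, 2)·p = 903 · (1/86) = 21/2.
E[α(G)] ≥ n − E[|E(G)|] = 43 − 21/2 = 65/2.
Numerically: ≈ 32.500000.
(This is only a lower bound; the true E[α(G)] may be larger.)

E[α(G)] ≥ 65/2 ≈ 32.500000.


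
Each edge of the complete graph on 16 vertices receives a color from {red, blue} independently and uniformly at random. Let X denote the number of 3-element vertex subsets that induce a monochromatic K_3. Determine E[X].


Let X = Σ_S X_S over the C(16, 3) = 560 subsets S of size 3, where X_S = 1 if the K_3 on S is monochromatic.
For a fixed S, the K_3 on S has C(3, 2) = 3 edges. P[all 3 edges red] = (1/2)^3, and likewise for blue, so P[monochromatic] = 2·(1/2)^3 = 2^{1 − 3} = 1/4.
By linearity of expectation: E[X] = C(16, 3) · 2^{1 − 3} = 560 · 1/4 = 140.
Numerically: E[X] ≈ 140.0000.

E[X] = C(16,3)·2^(1−C(3,2)) = 140 ≈ 140.0000.


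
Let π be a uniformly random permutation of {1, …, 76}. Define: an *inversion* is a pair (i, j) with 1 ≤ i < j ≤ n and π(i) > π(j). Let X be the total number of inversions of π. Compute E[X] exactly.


Write X = Σ X_I over the C(76, 2) = 2850 pairs i < j, with X_I the indicator of one inversion.
There are 2850 indicators.
For each fixed pair i < j, the values π(i) and π(j) are two distinct elements of {1, …, 76} in uniformly random order; by symmetry P[π(i) > π(j)] = 1/2.
By linearity: E[X] = 2850 · (1/2) = C(76, 2) · (1/2) = 2850/2 = 1425 ≈ 1425.00000.

E[X] = 1425 = 1425.00000.


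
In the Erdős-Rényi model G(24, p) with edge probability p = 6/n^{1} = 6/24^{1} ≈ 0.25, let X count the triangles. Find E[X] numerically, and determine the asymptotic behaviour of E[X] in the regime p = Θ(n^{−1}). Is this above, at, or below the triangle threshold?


Number of potential triangles: C(24, 3) = 2024.
Each occurs with probability p³ ≈ (0.25)³ ≈ 1.562500e-02.
By linearity: E[X] = C(24, 3)·p³ ≈ 2024 · 1.562500e-02 ≈ 31.6250.
Here α = 1, so p = 6/n is exactly at the triangle threshold p ~ 1/n. Asymptotically E[X] → c³/6 = 6³/6 = 36 ≈ 36.0000, a bounded constant. In this regime the triangle count is asymptotically Poisson(c³/6).

E[X] ≈ 31.6250; in regime p = Θ(1/n^{1}) E[X] stays bounded (at the triangle threshold p ~ 1/n).


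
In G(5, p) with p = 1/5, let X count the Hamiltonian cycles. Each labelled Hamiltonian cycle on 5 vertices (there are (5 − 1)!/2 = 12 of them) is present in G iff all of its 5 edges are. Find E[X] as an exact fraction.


K_5 has (5 − 1)!/2 = 12 labelled Hamiltonian cycles.
For each such Hamiltonian cycle H, let X_H = 1 if all 5 edges of H are present in G. Then P[X_H = 1] = p^{5} = (1/5)^{5} = 1/3125.
By linearity: E[X] = Σ_H E[X_H] = 12 · p^{5} = 12 · 1/3125 = 12/3125.
Numerically: E[X] ≈ 0.00384.

E[X] = 12 · (1/5)^{5} = 12/3125 ≈ 0.00384.


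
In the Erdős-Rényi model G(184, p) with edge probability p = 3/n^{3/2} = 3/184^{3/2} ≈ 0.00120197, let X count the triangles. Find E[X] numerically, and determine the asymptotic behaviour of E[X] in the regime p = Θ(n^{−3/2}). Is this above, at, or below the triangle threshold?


Number of potential triangles: C(184, 3) = 1021384.
Each occurs with probability p³ ≈ (0.00120197)³ ≈ 1.73653508e-09.
By linearity: E[X] = C(184, 3)·p³ ≈ 1021384 · 1.73653508e-09 ≈ 0.001774.
Since α = 3/2 > 1, p = c/n^{3/2} = o(1/n) is below the triangle threshold p ~ 1/n. Asymptotically E[X] ~ (c³/6)·n^{3(1−α)} = (3³/6)·n^{-1.5} → 0, so by Markov's inequality G has no triangles w.h.p.

E[X] ≈ 0.001774; in regime p = Θ(1/n^{3/2}) E[X] tends to 0 (below the triangle threshold p ~ 1/n).


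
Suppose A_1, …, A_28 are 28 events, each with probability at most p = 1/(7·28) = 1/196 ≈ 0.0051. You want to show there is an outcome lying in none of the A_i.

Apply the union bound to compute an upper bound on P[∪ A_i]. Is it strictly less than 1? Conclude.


Union bound: P[∪_{i=1}^{28} A_i] ≤ Σ_i P[A_i] ≤ 28·p = 28·(1/196) = 1/7.
Numerically: 1/7 ≈ 0.1429.
Is 1/7 < 1? YES.
Since P[∪ A_i] ≤ 1/7 < 1, the complement has P[∩ A_i^c] ≥ 1 − 1/7 = 6/7 > 0, so some outcome avoids every A_i.

28·p = 1/7 ≈ 0.1429; existence CERTIFIED by the union bound.


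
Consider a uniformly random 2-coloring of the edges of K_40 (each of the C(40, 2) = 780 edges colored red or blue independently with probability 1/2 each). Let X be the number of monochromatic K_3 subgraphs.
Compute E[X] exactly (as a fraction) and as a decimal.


Let X = Σ_S X_S over the C(40, 3) = 9880 subsets S of size 3, where X_S = 1 if the K_3 on S is monochromatic.
For a fixed S, the K_3 on S has C(3, 2) = 3 edges. P[all 3 edges red] = (1/2)^3, and likewise for blue, so P[monochromatic] = 2·(1/2)^3 = 2^{1 − 3} = 1/4.
By linearity of expectation: E[X] = C(40, 3) · 2^{1 − 3} = 9880 · 1/4 = 2470.
Numerically: E[X] ≈ 2470.0000.

E[X] = C(40,3)·2^(1−C(3,2)) = 2470 ≈ 2470.0000.


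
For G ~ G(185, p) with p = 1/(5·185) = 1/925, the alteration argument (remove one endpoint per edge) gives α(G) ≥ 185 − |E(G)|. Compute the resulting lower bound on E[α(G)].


E[|E(G)|] = C(185, 2)·p = 17020 · (1/925) = 92/5.
E[α(G)] ≥ n − E[|E(G)|] = 185 − 92/5 = 833/5.
Numerically: ≈ 166.60000.
(This is only a lower bound; the true E[α(G)] may be larger.)

E[α(G)] ≥ 833/5 ≈ 166.60000.


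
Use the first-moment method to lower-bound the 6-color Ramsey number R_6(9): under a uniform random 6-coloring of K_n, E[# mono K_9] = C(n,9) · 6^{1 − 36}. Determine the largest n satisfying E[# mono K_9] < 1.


We need C(n, 9) · 6^{1 − 36} < 1, i.e. C(n, 9) < 6^{36 − 1} = 1719070799748422591028658176.
Check values of n near the boundary:
  n = 4402: C(4402, 9) = 1696419745356657449393393700; 1696419745356657449393393700 < 1719070799748422591028658176? YES
  n = 4403: C(4403, 9) = 1699894433046281918452233150; 1699894433046281918452233150 < 1719070799748422591028658176? YES
  n = 4404: C(4404, 9) = 1703375445537161676647015880; 1703375445537161676647015880 < 1719070799748422591028658176? YES
  n = 4405: C(4405, 9) = 1706862792900636302463627150; 1706862792900636302463627150 < 1719070799748422591028658176? YES
  n = 4406: C(4406, 9) = 1710356485221788389505285700; 1710356485221788389505285700 < 1719070799748422591028658176? YES
  n = 4407: C(4407, 9) = 1713856532599459170657070050; 1713856532599459170657070050 < 1719070799748422591028658176? YES
  n = 4408: C(4408, 9) = 1717362945146264156457459600; 1717362945146264156457459600 < 1719070799748422591028658176? YES
  n = 4409: C(4409, 9) = 1720875732988608787686577131; 1720875732988608787686577131 < 1719070799748422591028658176? NO
  n = 4410: C(4410, 9) = 1724394906266704102180823710; 1724394906266704102180823710 < 1719070799748422591028658176? NO
The largest n with C(n, 9) < 1719070799748422591028658176 is n = 4408 (where E[X] = 35778394690547169926197075/35813974994758803979763712 ≈ 0.999007). Hence R_6(9) > 4408, i.e. R_6(9) ≥ 4409.

Largest n = 4408; hence R_6(9) > 4408.


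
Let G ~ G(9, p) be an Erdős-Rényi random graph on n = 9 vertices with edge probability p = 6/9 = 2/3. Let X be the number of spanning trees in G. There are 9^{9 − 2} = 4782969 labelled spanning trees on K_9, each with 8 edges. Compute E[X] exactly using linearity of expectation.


K_9 has 9^{9 − 2} = 4782969 labelled spanning trees.
For each such spanning tree H, let X_H = 1 if all 8 edges of H are present in G. Then P[X_H = 1] = p^{8} = (2/3)^{8} = 256/6561.
Summing the indicators: E[X] = Σ_H E[X_H] = 4782969 · p^{8} = 4782969 · 256/6561 = 186624.
Numerically: E[X] ≈ 1.87e+05.

E[X] = 4782969 · (2/3)^{8} = 186624 ≈ 1.87e+05.


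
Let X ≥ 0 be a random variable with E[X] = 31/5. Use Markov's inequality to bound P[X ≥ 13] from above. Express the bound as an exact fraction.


μ = E[X] = 31/5, a = 13.
Markov: P[X ≥ 13] ≤ μ/a = (31/5)/13 = 31/65.
Numerically: ≈ 0.476923.
(Since a = 13 > μ = 6.200000, the bound 31/65 is < 1 and informative.)

P[X ≥ 13] ≤ 31/65 ≈ 0.476923.


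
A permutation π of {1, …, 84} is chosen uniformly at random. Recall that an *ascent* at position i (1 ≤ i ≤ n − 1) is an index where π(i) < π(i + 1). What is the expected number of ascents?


Write X = Σ X_I over i = 1, …, 83, with X_I the indicator of one ascent.
There are 83 indicators.
For each fixed i, the pair (π(i), π(i+1)) is a uniformly random ordered pair of distinct values from {1, …, 84}; by symmetry P[π(i) < π(i+1)] = 1/2.
By linearity: E[X] = 83 · (1/2) = (84 − 1) · (1/2) = 83/2 ≈ 41.50000.

E[X] = 83/2 = 41.50000.


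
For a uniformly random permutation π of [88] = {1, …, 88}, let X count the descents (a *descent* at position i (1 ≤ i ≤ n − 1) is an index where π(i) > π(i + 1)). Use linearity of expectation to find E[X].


Write X = Σ X_I over i = 1, …, 87, with X_I the indicator of one descent.
There are 87 indicators.
For each fixed i, the pair (π(i), π(i+1)) is a uniformly random ordered pair of distinct values from {1, …, 88}; by symmetry P[π(i) > π(i+1)] = 1/2.
By linearity: E[X] = 87 · (1/2) = (88 − 1) · (1/2) = 87/2 ≈ 43.50000.

E[X] = 87/2 = 43.50000.


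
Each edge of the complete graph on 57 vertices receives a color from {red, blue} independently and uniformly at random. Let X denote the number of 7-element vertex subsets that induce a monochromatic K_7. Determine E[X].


Let X = Σ_S X_S over the C(57, 7) = 264385836 subsets S of size 7, where X_S = 1 if the K_7 on S is monochromatic.
For a fixed S, the K_7 on S has C(7, 2) = 21 edges. P[all 21 edges red] = (1/2)^21, and likewise for blue, so P[monochromatic] = 2·(1/2)^21 = 2^{1 − 21} = 1/1048576.
By linearity: E[X] = C(57, 7) · 2^{1 − 21} = 264385836 · 1/1048576 = 66096459/262144.
Numerically: E[X] ≈ 252.1380.

E[X] = C(57,7)·2^(1−C(7,2)) = 66096459/262144 ≈ 252.1380.


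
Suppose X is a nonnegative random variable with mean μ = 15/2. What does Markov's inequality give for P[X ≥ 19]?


μ = E[X] = 15/2, a = 19.
Markov: P[X ≥ 19] ≤ μ/a = (15/2)/19 = 15/38.
Numerically: ≈ 0.394737.
(Since a = 19 > μ = 7.500000, the bound 15/38 is < 1 and informative.)

P[X ≥ 19] ≤ 15/38 ≈ 0.394737.


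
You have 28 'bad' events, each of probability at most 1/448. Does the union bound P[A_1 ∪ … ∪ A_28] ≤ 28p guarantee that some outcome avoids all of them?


Union bound: P[∪_{i=1}^{28} A_i] ≤ Σ_i P[A_i] ≤ 28·p = 28·(1/448) = 1/16.
Numerically: 1/16 ≈ 0.0625000.
Is 1/16 < 1? YES.
Since P[∪ A_i] ≤ 1/16 < 1, the complement has P[∩ A_i^c] ≥ 1 − 1/16 = 15/16 > 0, so some outcome avoids every A_i.

28·p = 1/16 ≈ 0.0625000; existence CERTIFIED by the union bound.


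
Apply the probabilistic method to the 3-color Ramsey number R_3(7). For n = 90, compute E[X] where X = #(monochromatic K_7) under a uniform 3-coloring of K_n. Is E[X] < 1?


E[X] = C(90, 7) · 3^{1 − 21} = 7471375560 · 3^{−20} = 7471375560/3486784401.
As a reduced fraction: E[X] = 830152840/387420489 ≈ 2.1428.
Is E[X] < 1? NO.
Since E[X] ≥ 1, the first-moment bound is inconclusive at n = 90; it does NOT by itself certify R_3(7) > 90.

E[X] = 830152840/387420489 ≈ 2.1428; E[X] ≥ 1; first-moment method inconclusive here.


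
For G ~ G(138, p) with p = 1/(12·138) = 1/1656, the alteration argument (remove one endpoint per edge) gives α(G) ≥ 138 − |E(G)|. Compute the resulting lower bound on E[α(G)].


E[|E(G)|] = C(138, 2)·p = 9453 · (1/1656) = 137/24.
E[α(G)] ≥ n − E[|E(G)|] = 138 − 137/24 = 3175/24.
Numerically: ≈ 132.292.
(This is only a lower bound; the true E[α(G)] may be larger.)

E[α(G)] ≥ 3175/24 ≈ 132.292.


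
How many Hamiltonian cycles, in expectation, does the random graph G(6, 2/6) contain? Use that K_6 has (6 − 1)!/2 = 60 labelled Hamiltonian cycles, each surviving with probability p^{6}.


K_6 has (6 − 1)!/2 = 60 labelled Hamiltonian cycles.
For each such Hamiltonian cycle H, let X_H = 1 if all 6 edges of H are present in G. Then P[X_H = 1] = p^{6} = (1/3)^{6} = 1/729.
Summing the indicators: E[X] = Σ_H E[X_H] = 60 · p^{6} = 60 · 1/729 = 20/243.
Numerically: E[X] ≈ 0.0823.

E[X] = 60 · (1/3)^{6} = 20/243 ≈ 0.0823.


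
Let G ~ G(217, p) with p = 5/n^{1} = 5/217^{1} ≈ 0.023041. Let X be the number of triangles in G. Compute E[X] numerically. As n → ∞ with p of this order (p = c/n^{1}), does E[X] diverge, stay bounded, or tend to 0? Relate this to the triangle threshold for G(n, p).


Number of potential triangles: C(217, 3) = 1679580.
Each occurs with probability p³ ≈ (0.023041)³ ≈ 1.2232939e-05.
By linearity: E[X] = C(217, 3)·p³ ≈ 1679580 · 1.2232939e-05 ≈ 20.54620.
Here α = 1, so p = 5/n is exactly at the triangle threshold p ~ 1/n. Asymptotically E[X] → c³/6 = 5³/6 = 125/6 ≈ 20.83333, a bounded constant. In this regime the triangle count is asymptotically Poisson(c³/6).

E[X] ≈ 20.54620; in regime p = Θ(1/n^{1}) E[X] stays bounded (at the triangle threshold p ~ 1/n).


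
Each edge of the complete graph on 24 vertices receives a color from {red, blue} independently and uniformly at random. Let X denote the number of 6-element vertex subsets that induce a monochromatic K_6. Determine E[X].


Let X = Σ_S X_S over the C(24, 6) = 134596 subsets S of size 6, where X_S = 1 if the K_6 on S is monochromatic.
For a fixed S, the K_6 on S has C(6, 2) = 15 edges. P[all 15 edges red] = (1/2)^15, and likewise for blue, so P[monochromatic] = 2·(1/2)^15 = 2^{1 − 15} = 1/16384.
By linearity: E[X] = C(24, 6) · 2^{1 − 15} = 134596 · 1/16384 = 33649/4096.
Numerically: E[X] ≈ 8.21509.

E[X] = C(24,6)·2^(1−C(6,2)) = 33649/4096 ≈ 8.21509.


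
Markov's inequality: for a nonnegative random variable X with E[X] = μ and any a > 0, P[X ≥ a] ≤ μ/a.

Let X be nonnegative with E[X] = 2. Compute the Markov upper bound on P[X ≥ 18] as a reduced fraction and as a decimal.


μ = E[X] = 2, a = 18.
Markov: P[X ≥ 18] ≤ μ/a = (2)/18 = 1/9.
Numerically: ≈ 0.111.
(Since a = 18 > μ = 2.000, the bound 1/9 is < 1 and informative.)

P[X ≥ 18] ≤ 1/9 ≈ 0.111.


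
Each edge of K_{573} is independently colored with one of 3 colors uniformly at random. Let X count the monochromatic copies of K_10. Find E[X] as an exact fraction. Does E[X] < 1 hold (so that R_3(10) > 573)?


E[X] = C(573, 10) · 3^{1 − 45} = 971597135635805762226 · 3^{−44} = 971597135635805762226/984770902183611232881.
As a reduced fraction: E[X] = 35985079097622435638/36472996377170786403 ≈ 0.9866.
Is E[X] < 1? YES.
Since E[X] < 1, there exists a 3-coloring of K_{573} with no monochromatic K_10; hence R_3(10) > 573.

E[X] = 35985079097622435638/36472996377170786403 ≈ 0.9866; E[X] < 1, so R_3(10) > 573.


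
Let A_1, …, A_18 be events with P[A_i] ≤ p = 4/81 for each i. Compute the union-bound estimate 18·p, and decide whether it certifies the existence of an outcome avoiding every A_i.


Union bound: P[∪_{i=1}^{18} A_i] ≤ Σ_i P[A_i] ≤ 18·p = 18·(4/81) = 8/9.
Numerically: 8/9 ≈ 0.8888889.
Is 8/9 < 1? YES.
Since P[∪ A_i] ≤ 8/9 < 1, the complement has P[∩ A_i^c] ≥ 1 − 8/9 = 1/9 > 0, so some outcome avoids every A_i.

18·p = 8/9 ≈ 0.8888889; existence CERTIFIED by the union bound.


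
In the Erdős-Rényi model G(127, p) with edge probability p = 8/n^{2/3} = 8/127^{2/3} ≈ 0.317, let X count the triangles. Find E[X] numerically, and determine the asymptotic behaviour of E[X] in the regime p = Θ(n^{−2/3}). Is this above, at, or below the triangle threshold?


Number of potential triangles: C(127, 3) = 333375.
Each occurs with probability p³ ≈ (0.317)³ ≈ 3.17441e-02.
By linearity: E[X] = C(127, 3)·p³ ≈ 333375 · 3.17441e-02 ≈ 10582.677.
Since α = 2/3 < 1, p = c/n^{2/3} ≫ 1/n is above the triangle threshold p ~ 1/n. Asymptotically E[X] ~ (c³/6)·n^{3(1−α)} = (8³/6)·n^{1} → ∞; triangles are abundant w.h.p.

E[X] ≈ 10582.677; in regime p = Θ(1/n^{2/3}) E[X] diverges (above the triangle threshold p ~ 1/n).


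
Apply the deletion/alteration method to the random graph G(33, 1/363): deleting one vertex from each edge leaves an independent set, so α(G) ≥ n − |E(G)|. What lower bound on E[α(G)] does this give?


E[|E(G)|] = C(33, 2)·p = 528 · (1/363) = 16/11.
E[α(G)] ≥ n − E[|E(G)|] = 33 − 16/11 = 347/11.
Numerically: ≈ 31.545455.
(This is only a lower bound; the true E[α(G)] may be larger.)

E[α(G)] ≥ 347/11 ≈ 31.545455.


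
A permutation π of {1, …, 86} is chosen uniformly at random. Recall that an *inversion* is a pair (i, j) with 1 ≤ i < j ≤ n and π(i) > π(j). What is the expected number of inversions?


Write X = Σ X_I over the C(86, 2) = 3655 pairs i < j, with X_I the indicator of one inversion.
There are 3655 indicators.
For each fixed pair i < j, the values π(i) and π(j) are two distinct elements of {1, …, 86} in uniformly random order; by symmetry P[π(i) > π(j)] = 1/2.
By linearity: E[X] = 3655 · (1/2) = C(86, 2) · (1/2) = 3655/2 = 3655/2 ≈ 1827.500000.

E[X] = 3655/2 = 1827.500000.


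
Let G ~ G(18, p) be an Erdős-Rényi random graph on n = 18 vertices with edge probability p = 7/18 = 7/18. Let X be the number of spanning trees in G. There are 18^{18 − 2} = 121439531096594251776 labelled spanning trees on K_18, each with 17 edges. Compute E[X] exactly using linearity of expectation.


K_18 has 18^{18 − 2} = 121439531096594251776 labelled spanning trees.
For each such spanning tree H, let X_H = 1 if all 17 edges of H are present in G. Then P[X_H = 1] = p^{17} = (7/18)^{17} = 232630513987207/2185911559738696531968.
By linearity: E[X] = Σ_H E[X_H] = 121439531096594251776 · p^{17} = 121439531096594251776 · 232630513987207/2185911559738696531968 = 232630513987207/18.
Numerically: E[X] ≈ 1.292e+13.

E[X] = 121439531096594251776 · (7/18)^{17} = 232630513987207/18 ≈ 1.292e+13.


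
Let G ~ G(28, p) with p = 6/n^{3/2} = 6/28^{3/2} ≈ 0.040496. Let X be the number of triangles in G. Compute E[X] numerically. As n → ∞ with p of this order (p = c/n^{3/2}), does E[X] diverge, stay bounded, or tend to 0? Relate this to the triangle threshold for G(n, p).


Number of potential triangles: C(28, 3) = 3276.
Each occurs with probability p³ ≈ (0.040496)³ ≈ 6.6411396e-05.
By linearity: E[X] = C(28, 3)·p³ ≈ 3276 · 6.6411396e-05 ≈ 0.21756.
Since α = 3/2 > 1, p = c/n^{3/2} = o(1/n) is below the triangle threshold p ~ 1/n. Asymptotically E[X] ~ (c³/6)·n^{3(1−α)} = (6³/6)·n^{-1.5} → 0, so by Markov's inequality G has no triangles w.h.p.

E[X] ≈ 0.21756; in regime p = Θ(1/n^{3/2}) E[X] tends to 0 (below the triangle threshold p ~ 1/n).


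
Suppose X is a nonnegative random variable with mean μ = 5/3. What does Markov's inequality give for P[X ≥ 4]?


μ = E[X] = 5/3, a = 4.
Markov: P[X ≥ 4] ≤ μ/a = (5/3)/4 = 5/12.
Numerically: ≈ 0.41667.
(Since a = 4 > μ = 1.66667, the bound 5/12 is < 1 and informative.)

P[X ≥ 4] ≤ 5/12 ≈ 0.41667.


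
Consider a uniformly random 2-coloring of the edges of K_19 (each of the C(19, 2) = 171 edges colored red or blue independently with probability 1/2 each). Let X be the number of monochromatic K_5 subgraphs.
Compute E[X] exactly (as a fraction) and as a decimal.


Let X = Σ_S X_S over the C(19, 5) = 11628 subsets S of size 5, where X_S = 1 if the K_5 on S is monochromatic.
For a fixed S, the K_5 on S has C(5, 2) = 10 edges. P[all 10 edges red] = (1/2)^10, and likewise for blue, so P[monochromatic] = 2·(1/2)^10 = 2^{1 − 10} = 1/512.
By linearity of expectation: E[X] = C(19, 5) · 2^{1 − 10} = 11628 · 1/512 = 2907/128.
Numerically: E[X] ≈ 22.711.

E[X] = C(19,5)·2^(1−C(5,2)) = 2907/128 ≈ 22.711.


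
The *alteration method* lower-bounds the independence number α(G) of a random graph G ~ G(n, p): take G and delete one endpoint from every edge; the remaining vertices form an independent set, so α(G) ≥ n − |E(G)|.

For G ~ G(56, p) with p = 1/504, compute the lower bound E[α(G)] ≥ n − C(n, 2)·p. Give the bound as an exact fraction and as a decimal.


E[|E(G)|] = C(56, 2)·p = 1540 · (1/504) = 55/18.
E[α(G)] ≥ n − E[|E(G)|] = 56 − 55/18 = 953/18.
Numerically: ≈ 52.944.
(This is only a lower bound; the true E[α(G)] may be larger.)

E[α(G)] ≥ 953/18 ≈ 52.944.


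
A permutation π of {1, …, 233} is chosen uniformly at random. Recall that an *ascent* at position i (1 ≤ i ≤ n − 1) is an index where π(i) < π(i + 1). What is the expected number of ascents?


Write X = Σ X_I over i = 1, …, 232, with X_I the indicator of one ascent.
There are 232 indicators.
For each fixed i, the pair (π(i), π(i+1)) is a uniformly random ordered pair of distinct values from {1, …, 233}; by symmetry P[π(i) < π(i+1)] = 1/2.
By linearity: E[X] = 232 · (1/2) = (233 − 1) · (1/2) = 116 ≈ 116.000000.

E[X] = 116 = 116.000000.


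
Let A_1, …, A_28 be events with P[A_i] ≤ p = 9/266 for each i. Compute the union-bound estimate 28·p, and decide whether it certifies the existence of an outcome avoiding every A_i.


Union bound: P[∪_{i=1}^{28} A_i] ≤ Σ_i P[A_i] ≤ 28·p = 28·(9/266) = 18/19.
Numerically: 18/19 ≈ 0.9474.
Is 18/19 < 1? YES.
Since P[∪ A_i] ≤ 18/19 < 1, the complement has P[∩ A_i^c] ≥ 1 − 18/19 = 1/19 > 0, so some outcome avoids every A_i.

28·p = 18/19 ≈ 0.9474; existence CERTIFIED by the union bound.


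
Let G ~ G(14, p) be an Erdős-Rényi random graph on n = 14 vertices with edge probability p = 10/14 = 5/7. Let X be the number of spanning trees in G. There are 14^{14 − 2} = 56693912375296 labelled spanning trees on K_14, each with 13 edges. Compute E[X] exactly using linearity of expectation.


K_14 has 14^{14 − 2} = 56693912375296 labelled spanning trees.
For each such spanning tree H, let X_H = 1 if all 13 edges of H are present in G. Then P[X_H = 1] = p^{13} = (5/7)^{13} = 1220703125/96889010407.
By linearity of expectation: E[X] = Σ_H E[X_H] = 56693912375296 · p^{13} = 56693912375296 · 1220703125/96889010407 = 5000000000000/7.
Numerically: E[X] ≈ 7.14e+11.

E[X] = 56693912375296 · (5/7)^{13} = 5000000000000/7 ≈ 7.14e+11.


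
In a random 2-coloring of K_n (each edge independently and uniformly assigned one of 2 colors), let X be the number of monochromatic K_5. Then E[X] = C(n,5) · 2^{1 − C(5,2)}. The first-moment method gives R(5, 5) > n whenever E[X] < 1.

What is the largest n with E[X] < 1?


We need C(n, 5) · 2^{1 − 10} < 1, i.e. C(n, 5) < 2^{10 − 1} = 512.
Check values of n near the boundary:
  n = 5: C(5, 5) = 1; 1 < 512? YES
  n = 6: C(6, 5) = 6; 6 < 512? YES
  n = 7: C(7, 5) = 21; 21 < 512? YES
  n = 8: C(8, 5) = 56; 56 < 512? YES
  n = 9: C(9, 5) = 126; 126 < 512? YES
  n = 10: C(10, 5) = 252; 252 < 512? YES
  n = 11: C(11, 5) = 462; 462 < 512? YES
  n = 12: C(12, 5) = 792; 792 < 512? NO
The largest n with C(n, 5) < 512 is n = 11 (where E[X] = 231/256 ≈ 0.9023). Hence R(5, 5) > 11, i.e. R(5, 5) ≥ 12.

Largest n = 11; hence R(5, 5) > 11.


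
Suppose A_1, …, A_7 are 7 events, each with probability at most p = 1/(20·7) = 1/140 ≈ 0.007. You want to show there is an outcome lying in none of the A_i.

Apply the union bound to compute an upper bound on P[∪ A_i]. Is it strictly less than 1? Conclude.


Union bound: P[∪_{i=1}^{7} A_i] ≤ Σ_i P[A_i] ≤ 7·p = 7·(1/140) = 1/20.
Numerically: 1/20 ≈ 0.050.
Is 1/20 < 1? YES.
Since P[∪ A_i] ≤ 1/20 < 1, the complement has P[∩ A_i^c] ≥ 1 − 1/20 = 19/20 > 0, so some outcome avoids every A_i.

7·p = 1/20 ≈ 0.050; existence CERTIFIED by the union bound.


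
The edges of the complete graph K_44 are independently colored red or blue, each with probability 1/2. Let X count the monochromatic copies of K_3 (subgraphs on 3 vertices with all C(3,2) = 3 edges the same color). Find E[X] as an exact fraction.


Let X = Σ_S X_S over the C(44, 3) = 13244 subsets S of size 3, where X_S = 1 if the K_3 on S is monochromatic.
For a fixed S, the K_3 on S has C(3, 2) = 3 edges. P[all 3 edges red] = (1/2)^3, and likewise for blue, so P[monochromatic] = 2·(1/2)^3 = 2^{1 − 3} = 1/4.
By linearity of expectation: E[X] = C(44, 3) · 2^{1 − 3} = 13244 · 1/4 = 3311.
Numerically: E[X] ≈ 3311.000000.

E[X] = C(44,3)·2^(1−C(3,2)) = 3311 ≈ 3311.000000.


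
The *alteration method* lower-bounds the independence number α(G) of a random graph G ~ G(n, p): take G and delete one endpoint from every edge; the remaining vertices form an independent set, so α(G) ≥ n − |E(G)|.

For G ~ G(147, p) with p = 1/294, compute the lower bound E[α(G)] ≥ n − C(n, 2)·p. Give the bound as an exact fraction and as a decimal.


E[|E(G)|] = C(147, 2)·p = 10731 · (1/294) = 73/2.
E[α(G)] ≥ n − E[|E(G)|] = 147 − 73/2 = 221/2.
Numerically: ≈ 110.5000.
(This is only a lower bound; the true E[α(G)] may be larger.)

E[α(G)] ≥ 221/2 ≈ 110.5000.


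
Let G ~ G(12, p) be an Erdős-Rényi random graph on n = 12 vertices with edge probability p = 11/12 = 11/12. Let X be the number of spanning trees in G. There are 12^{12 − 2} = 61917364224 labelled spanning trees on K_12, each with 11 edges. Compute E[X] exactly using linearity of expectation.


K_12 has 12^{12 − 2} = 61917364224 labelled spanning trees.
For each such spanning tree H, let X_H = 1 if all 11 edges of H are present in G. Then P[X_H = 1] = p^{11} = (11/12)^{11} = 285311670611/743008370688.
By linearity: E[X] = Σ_H E[X_H] = 61917364224 · p^{11} = 61917364224 · 285311670611/743008370688 = 285311670611/12.
Numerically: E[X] ≈ 2.3776e+10.

E[X] = 61917364224 · (11/12)^{11} = 285311670611/12 ≈ 2.3776e+10.


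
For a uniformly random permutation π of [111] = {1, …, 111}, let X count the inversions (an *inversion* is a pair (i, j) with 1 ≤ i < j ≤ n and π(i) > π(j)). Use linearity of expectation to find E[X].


Write X = Σ X_I over the C(111, 2) = 6105 pairs i < j, with X_I the indicator of one inversion.
There are 6105 indicators.
For each fixed pair i < j, the values π(i) and π(j) are two distinct elements of {1, …, 111} in uniformly random order; by symmetry P[π(i) > π(j)] = 1/2.
By linearity: E[X] = 6105 · (1/2) = C(111, 2) · (1/2) = 6105/2 = 6105/2 ≈ 3052.500.

E[X] = 6105/2 = 3052.500.


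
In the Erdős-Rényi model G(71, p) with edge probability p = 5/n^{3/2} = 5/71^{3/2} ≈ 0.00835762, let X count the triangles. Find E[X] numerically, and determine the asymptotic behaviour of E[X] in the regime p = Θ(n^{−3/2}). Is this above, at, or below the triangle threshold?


Number of potential triangles: C(71, 3) = 57155.
Each occurs with probability p³ ≈ (0.00835762)³ ≈ 5.83777623e-07.
By linearity: E[X] = C(71, 3)·p³ ≈ 57155 · 5.83777623e-07 ≈ 0.033366.
Since α = 3/2 > 1, p = c/n^{3/2} = o(1/n) is below the triangle threshold p ~ 1/n. Asymptotically E[X] ~ (c³/6)·n^{3(1−α)} = (5³/6)·n^{-1.5} → 0, so by Markov's inequality G has no triangles w.h.p.

E[X] ≈ 0.033366; in regime p = Θ(1/n^{3/2}) E[X] tends to 0 (below the triangle threshold p ~ 1/n).


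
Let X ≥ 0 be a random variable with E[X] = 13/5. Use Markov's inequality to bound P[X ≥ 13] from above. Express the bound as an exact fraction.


μ = E[X] = 13/5, a = 13.
Markov: P[X ≥ 13] ≤ μ/a = (13/5)/13 = 1/5.
Numerically: ≈ 0.200.
(Since a = 13 > μ = 2.600, the bound 1/5 is < 1 and informative.)

P[X ≥ 13] ≤ 1/5 ≈ 0.200.


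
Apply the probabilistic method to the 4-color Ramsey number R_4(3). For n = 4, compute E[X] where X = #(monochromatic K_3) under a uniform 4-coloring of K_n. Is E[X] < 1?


E[X] = C(4, 3) · 4^{1 − 3} = 4 · 4^{−2} = 4/16.
As a reduced fraction: E[X] = 1/4 ≈ 0.25000.
Is E[X] < 1? YES.
Since E[X] < 1, there exists a 4-coloring of K_{4} with no monochromatic K_3; hence R_4(3) > 4.

E[X] = 1/4 ≈ 0.25000; E[X] < 1, so R_4(3) > 4.


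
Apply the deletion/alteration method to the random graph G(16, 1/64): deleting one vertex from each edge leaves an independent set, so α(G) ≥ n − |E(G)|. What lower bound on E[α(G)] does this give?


E[|E(G)|] = C(16, 2)·p = 120 · (1/64) = 15/8.
E[α(G)] ≥ n − E[|E(G)|] = 16 − 15/8 = 113/8.
Numerically: ≈ 14.12500.
(This is only a lower bound; the true E[α(G)] may be larger.)

E[α(G)] ≥ 113/8 ≈ 14.12500.


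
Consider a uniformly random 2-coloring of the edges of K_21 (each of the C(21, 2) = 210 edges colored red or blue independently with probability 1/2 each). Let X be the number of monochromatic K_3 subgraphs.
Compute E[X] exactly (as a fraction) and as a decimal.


Let X = Σ_S X_S over the C(21, 3) = 1330 subsets S of size 3, where X_S = 1 if the K_3 on S is monochromatic.
For a fixed S, the K_3 on S has C(3, 2) = 3 edges. P[all 3 edges red] = (1/2)^3, and likewise for blue, so P[monochromatic] = 2·(1/2)^3 = 2^{1 − 3} = 1/4.
By linearity of expectation: E[X] = C(21, 3) · 2^{1 − 3} = 1330 · 1/4 = 665/2.
Numerically: E[X] ≈ 332.5000.

E[X] = C(21,3)·2^(1−C(3,2)) = 665/2 ≈ 332.5000.


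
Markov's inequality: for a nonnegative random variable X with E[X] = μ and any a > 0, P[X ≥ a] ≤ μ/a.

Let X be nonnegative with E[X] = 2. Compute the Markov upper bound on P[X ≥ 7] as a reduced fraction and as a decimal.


μ = E[X] = 2, a = 7.
Markov: P[X ≥ 7] ≤ μ/a = (2)/7 = 2/7.
Numerically: ≈ 0.286.
(Since a = 7 > μ = 2.000, the bound 2/7 is < 1 and informative.)

P[X ≥ 7] ≤ 2/7 ≈ 0.286.


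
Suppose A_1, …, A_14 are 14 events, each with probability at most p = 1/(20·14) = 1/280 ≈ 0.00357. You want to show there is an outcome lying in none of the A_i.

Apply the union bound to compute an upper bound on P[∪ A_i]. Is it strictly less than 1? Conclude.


Union bound: P[∪_{i=1}^{14} A_i] ≤ Σ_i P[A_i] ≤ 14·p = 14·(1/280) = 1/20.
Numerically: 1/20 ≈ 0.05000.
Is 1/20 < 1? YES.
Since P[∪ A_i] ≤ 1/20 < 1, the complement has P[∩ A_i^c] ≥ 1 − 1/20 = 19/20 > 0, so some outcome avoids every A_i.

14·p = 1/20 ≈ 0.05000; existence CERTIFIED by the union bound.


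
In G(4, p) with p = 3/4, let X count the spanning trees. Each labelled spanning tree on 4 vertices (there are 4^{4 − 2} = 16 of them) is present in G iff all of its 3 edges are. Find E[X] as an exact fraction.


K_4 has 4^{4 − 2} = 16 labelled spanning trees.
For each such spanning tree H, let X_H = 1 if all 3 edges of H are present in G. Then P[X_H = 1] = p^{3} = (3/4)^{3} = 27/64.
Summing the indicators: E[X] = Σ_H E[X_H] = 16 · p^{3} = 16 · 27/64 = 27/4.
Numerically: E[X] ≈ 6.75.

E[X] = 16 · (3/4)^{3} = 27/4 ≈ 6.75.


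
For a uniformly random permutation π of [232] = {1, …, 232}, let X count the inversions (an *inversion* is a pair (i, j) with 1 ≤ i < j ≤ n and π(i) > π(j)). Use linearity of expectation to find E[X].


Write X = Σ X_I over the C(232, 2) = 26796 pairs i < j, with X_I the indicator of one inversion.
There are 26796 indicators.
For each fixed pair i < j, the values π(i) and π(j) are two distinct elements of {1, …, 232} in uniformly random order; by symmetry P[π(i) > π(j)] = 1/2.
By linearity: E[X] = 26796 · (1/2) = C(232, 2) · (1/2) = 26796/2 = 13398 ≈ 13398.0000.

E[X] = 13398 = 13398.0000.


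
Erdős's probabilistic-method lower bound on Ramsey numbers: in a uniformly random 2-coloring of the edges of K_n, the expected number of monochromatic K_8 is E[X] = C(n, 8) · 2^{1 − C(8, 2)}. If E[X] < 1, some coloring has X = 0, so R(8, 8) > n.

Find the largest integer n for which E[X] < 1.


We need C(n, 8) · 2^{1 − 28} < 1, i.e. C(n, 8) < 2^{28 − 1} = 134217728.
Check values of n near the boundary:
  n = 36: C(36, 8) = 30260340; 30260340 < 134217728? YES
  n = 37: C(37, 8) = 38608020; 38608020 < 134217728? YES
  n = 38: C(38, 8) = 48903492; 48903492 < 134217728? YES
  n = 39: C(39, 8) = 61523748; 61523748 < 134217728? YES
  n = 40: C(40, 8) = 76904685; 76904685 < 134217728? YES
  n = 41: C(41, 8) = 95548245; 95548245 < 134217728? YES
  n = 42: C(42, 8) = 118030185; 118030185 < 134217728? YES
  n = 43: C(43, 8) = 145008513; 145008513 < 134217728? NO
  n = 44: C(44, 8) = 177232627; 177232627 < 134217728? NO
  n = 45: C(45, 8) = 215553195; 215553195 < 134217728? NO
The largest n with C(n, 8) < 134217728 is n = 42 (where E[X] = 118030185/134217728 ≈ 0.8794). Hence R(8, 8) > 42, i.e. R(8, 8) ≥ 43.

Largest n = 42; hence R(8, 8) > 42.


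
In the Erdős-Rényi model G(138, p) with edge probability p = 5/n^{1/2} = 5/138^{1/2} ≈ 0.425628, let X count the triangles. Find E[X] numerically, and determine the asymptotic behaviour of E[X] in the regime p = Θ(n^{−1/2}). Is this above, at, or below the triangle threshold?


Number of potential triangles: C(138, 3) = 428536.
Each occurs with probability p³ ≈ (0.425628)³ ≈ 7.71065698e-02.
By linearity: E[X] = C(138, 3)·p³ ≈ 428536 · 7.71065698e-02 ≈ 33042.941002.
Since α = 1/2 < 1, p = c/n^{1/2} ≫ 1/n is above the triangle threshold p ~ 1/n. Asymptotically E[X] ~ (c³/6)·n^{3(1−α)} = (5³/6)·n^{1.5} → ∞; triangles are abundant w.h.p.

E[X] ≈ 33042.941002; in regime p = Θ(1/n^{1/2}) E[X] diverges (above the triangle threshold p ~ 1/n).


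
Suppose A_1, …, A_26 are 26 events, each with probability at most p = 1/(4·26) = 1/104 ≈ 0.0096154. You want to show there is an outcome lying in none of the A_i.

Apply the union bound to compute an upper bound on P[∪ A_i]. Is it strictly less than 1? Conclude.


Union bound: P[∪_{i=1}^{26} A_i] ≤ Σ_i P[A_i] ≤ 26·p = 26·(1/104) = 1/4.
Numerically: 1/4 ≈ 0.2500000.
Is 1/4 < 1? YES.
Since P[∪ A_i] ≤ 1/4 < 1, the complement has P[∩ A_i^c] ≥ 1 − 1/4 = 3/4 > 0, so some outcome avoids every A_i.

26·p = 1/4 ≈ 0.2500000; existence CERTIFIED by the union bound.


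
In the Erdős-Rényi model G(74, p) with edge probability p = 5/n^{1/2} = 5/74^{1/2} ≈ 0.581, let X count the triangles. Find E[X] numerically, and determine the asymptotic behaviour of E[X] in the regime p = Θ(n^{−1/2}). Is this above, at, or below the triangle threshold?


Number of potential triangles: C(74, 3) = 64824.
Each occurs with probability p³ ≈ (0.581)³ ≈ 1.96364e-01.
By linearity: E[X] = C(74, 3)·p³ ≈ 64824 · 1.96364e-01 ≈ 12729.116.
Since α = 1/2 < 1, p = c/n^{1/2} ≫ 1/n is above the triangle threshold p ~ 1/n. Asymptotically E[X] ~ (c³/6)·n^{3(1−α)} = (5³/6)·n^{1.5} → ∞; triangles are abundant w.h.p.

E[X] ≈ 12729.116; in regime p = Θ(1/n^{1/2}) E[X] diverges (above the triangle threshold p ~ 1/n).


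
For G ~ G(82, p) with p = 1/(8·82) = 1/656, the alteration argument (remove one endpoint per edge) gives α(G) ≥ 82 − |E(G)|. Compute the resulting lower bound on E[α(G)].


E[|E(G)|] = C(82, 2)·p = 3321 · (1/656) = 81/16.
E[α(G)] ≥ n − E[|E(G)|] = 82 − 81/16 = 1231/16.
Numerically: ≈ 76.9375.
(This is only a lower bound; the true E[α(G)] may be larger.)

E[α(G)] ≥ 1231/16 ≈ 76.9375.


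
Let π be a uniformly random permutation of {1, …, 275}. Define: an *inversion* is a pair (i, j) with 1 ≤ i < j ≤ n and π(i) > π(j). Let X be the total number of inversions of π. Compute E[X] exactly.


Write X = Σ X_I over the C(275, 2) = 37675 pairs i < j, with X_I the indicator of one inversion.
There are 37675 indicators.
For each fixed pair i < j, the values π(i) and π(j) are two distinct elements of {1, …, 275} in uniformly random order; by symmetry P[π(i) > π(j)] = 1/2.
By linearity: E[X] = 37675 · (1/2) = C(275, 2) · (1/2) = 37675/2 = 37675/2 ≈ 18837.500000.

E[X] = 37675/2 = 18837.500000.


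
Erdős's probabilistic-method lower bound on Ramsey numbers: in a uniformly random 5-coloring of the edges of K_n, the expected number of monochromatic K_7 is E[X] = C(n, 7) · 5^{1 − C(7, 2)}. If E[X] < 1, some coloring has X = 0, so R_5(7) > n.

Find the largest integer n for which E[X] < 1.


We need C(n, 7) · 5^{1 − 21} < 1, i.e. C(n, 7) < 5^{21 − 1} = 95367431640625.
Check values of n near the boundary:
  n = 337: C(337, 7) = 91989916924632; 91989916924632 < 95367431640625? YES
  n = 338: C(338, 7) = 93935323022736; 93935323022736 < 95367431640625? YES
  n = 339: C(339, 7) = 95915887062372; 95915887062372 < 95367431640625? NO
The largest n with C(n, 7) < 95367431640625 is n = 338 (where E[X] = 93935323022736/95367431640625 ≈ 0.984983). Hence R_5(7) > 338, i.e. R_5(7) ≥ 339.

Largest n = 338; hence R_5(7) > 338.


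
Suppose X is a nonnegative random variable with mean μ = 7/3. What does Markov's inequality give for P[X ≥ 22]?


μ = E[X] = 7/3, a = 22.
Markov: P[X ≥ 22] ≤ μ/a = (7/3)/22 = 7/66.
Numerically: ≈ 0.10606.
(Since a = 22 > μ = 2.33333, the bound 7/66 is < 1 and informative.)

P[X ≥ 22] ≤ 7/66 ≈ 0.10606.


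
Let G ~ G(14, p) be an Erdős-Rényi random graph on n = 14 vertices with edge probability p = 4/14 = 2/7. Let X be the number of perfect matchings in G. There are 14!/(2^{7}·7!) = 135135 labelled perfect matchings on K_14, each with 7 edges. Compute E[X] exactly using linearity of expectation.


K_14 has 14!/(2^{7}·7!) = 135135 labelled perfect matchings.
For each such perfect matching H, let X_H = 1 if all 7 edges of H are present in G. Then P[X_H = 1] = p^{7} = (2/7)^{7} = 128/823543.
Summing the indicators: E[X] = Σ_H E[X_H] = 135135 · p^{7} = 135135 · 128/823543 = 2471040/117649.
Numerically: E[X] ≈ 21.0035.

E[X] = 135135 · (2/7)^{7} = 2471040/117649 ≈ 21.0035.


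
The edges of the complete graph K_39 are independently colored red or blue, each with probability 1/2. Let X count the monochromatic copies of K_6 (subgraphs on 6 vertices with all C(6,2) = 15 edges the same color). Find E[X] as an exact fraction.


Let X = Σ_S X_S over the C(39, 6) = 3262623 subsets S of size 6, where X_S = 1 if the K_6 on S is monochromatic.
For a fixed S, the K_6 on S has C(6, 2) = 15 edges. P[all 15 edges red] = (1/2)^15, and likewise for blue, so P[monochromatic] = 2·(1/2)^15 = 2^{1 − 15} = 1/16384.
Summing: E[X] = C(39, 6) · 2^{1 − 15} = 3262623 · 1/16384 = 3262623/16384.
Numerically: E[X] ≈ 199.134705.

E[X] = C(39,6)·2^(1−C(6,2)) = 3262623/16384 ≈ 199.134705.


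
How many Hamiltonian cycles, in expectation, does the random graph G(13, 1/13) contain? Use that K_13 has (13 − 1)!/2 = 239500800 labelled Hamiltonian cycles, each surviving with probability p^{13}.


K_13 has (13 − 1)!/2 = 239500800 labelled Hamiltonian cycles.
For each such Hamiltonian cycle H, let X_H = 1 if all 13 edges of H are present in G. Then P[X_H = 1] = p^{13} = (1/13)^{13} = 1/302875106592253.
By linearity of expectation: E[X] = Σ_H E[X_H] = 239500800 · p^{13} = 239500800 · 1/302875106592253 = 239500800/302875106592253.
Numerically: E[X] ≈ 7.908e-07.

E[X] = 239500800 · (1/13)^{13} = 239500800/302875106592253 ≈ 7.908e-07.
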